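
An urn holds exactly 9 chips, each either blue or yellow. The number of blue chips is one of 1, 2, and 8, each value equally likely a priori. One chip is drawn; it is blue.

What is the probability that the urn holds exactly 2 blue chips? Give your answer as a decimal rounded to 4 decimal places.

0.1818

Compute the likelihood of this draw for each case: P(data | r = 1) = (1/9) = 1/9; P(data | r = 2) = (2/9) = 2/9; P(data | r = 8) = (8/9) = 8/9.
Multiplying each by its prior: 1/3 · 1/9 = 1/27, 1/3 · 2/9 = 2/27, 1/3 · 8/9 = 8/27; summing to 11/27.
Therefore the posterior P(r = 2 | data) = (2/27) / (11/27) = 2/11.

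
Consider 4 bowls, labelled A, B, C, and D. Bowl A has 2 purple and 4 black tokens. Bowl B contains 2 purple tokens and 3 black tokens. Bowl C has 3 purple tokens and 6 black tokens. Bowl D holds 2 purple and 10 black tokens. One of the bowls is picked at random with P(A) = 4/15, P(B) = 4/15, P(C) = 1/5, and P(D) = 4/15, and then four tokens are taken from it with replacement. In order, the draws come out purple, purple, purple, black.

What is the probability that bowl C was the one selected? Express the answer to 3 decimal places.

0.217

The likelihood of the observed sequence under each hypothesis: P(data | bowl A) = (2/6)(2/6)(2/6)(4/6) = 0.024691; P(data | bowl B) = (2/5)(2/5)(2/5)(3/5) = 0.0384; P(data | bowl C) = (3/9)(3/9)(3/9)(6/9) = 0.024691; P(data | bowl D) = (2/12)(2/12)(2/12)(10/12) = 0.003858.
Weighting by the prior gives 4/15 · 0.024691 = 0.0065844, 4/15 · 0.0384 = 0.01024, 1/5 · 0.024691 = 0.0049383, 4/15 · 0.003858 = 0.0010288; with total 0.022791.
Therefore the posterior P(bowl C | data) = (0.0049383) / (0.022791) = 0.21667.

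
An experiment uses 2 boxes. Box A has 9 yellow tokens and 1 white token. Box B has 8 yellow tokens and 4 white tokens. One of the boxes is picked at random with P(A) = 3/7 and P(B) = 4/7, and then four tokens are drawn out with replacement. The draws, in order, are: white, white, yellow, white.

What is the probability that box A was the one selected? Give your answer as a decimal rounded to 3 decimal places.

The likelihood of the observed sequence under each hypothesis: P(data | box A) = (1/10)(1/10)(9/10)(1/10) = 0.0009; P(data | box B) = (4/12)(4/12)(8/12)(4/12) = 0.024691.
Multiplying each by its prior: 3/7 · 0.0009 = 0.00038571, 4/7 · 0.024691 = 0.014109; these sum to 0.014495.
Hence P(box A | data) = (0.00038571) / (0.014495) = 0.02661.

0.027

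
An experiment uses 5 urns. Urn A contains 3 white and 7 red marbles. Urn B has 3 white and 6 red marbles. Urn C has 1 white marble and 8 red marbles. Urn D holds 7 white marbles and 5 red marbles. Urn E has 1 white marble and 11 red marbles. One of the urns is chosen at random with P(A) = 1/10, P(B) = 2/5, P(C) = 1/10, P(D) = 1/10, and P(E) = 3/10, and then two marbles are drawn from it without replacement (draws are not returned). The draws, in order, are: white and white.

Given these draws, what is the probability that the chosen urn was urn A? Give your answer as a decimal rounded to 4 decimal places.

0.0928

For each hypothesis, P(data | H) works out to: P(data | urn A) = (3/10)(2/9) = 0.066667; P(data | urn B) = (3/9)(2/8) = 0.083333; P(data | urn C) = (1/9)(0/8) = 0; P(data | urn D) = (7/12)(6/11) = 0.31818; P(data | urn E) = (1/12)(0/11) = 0.
Weighting by the prior gives 1/10 · 0.066667 = 0.0066667, 2/5 · 0.083333 = 0.033333, 1/10 · 0 = 0, 1/10 · 0.31818 = 0.031818, 3/10 · 0 = 0; with total 0.071818.
Hence P(urn A | data) = (0.0066667) / (0.071818) = 0.092827.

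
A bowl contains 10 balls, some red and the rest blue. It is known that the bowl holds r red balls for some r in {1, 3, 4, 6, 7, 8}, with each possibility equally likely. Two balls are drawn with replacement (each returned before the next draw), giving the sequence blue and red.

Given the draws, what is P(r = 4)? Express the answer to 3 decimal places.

The likelihood of the observed sequence under each hypothesis: P(data | r = 1) = (9/10)(1/10) = 9/100; P(data | r = 3) = (7/10)(3/10) = 21/100; P(data | r = 4) = (6/10)(4/10) = 6/25; P(data | r = 6) = (4/10)(6/10) = 6/25; P(data | r = 7) = (3/10)(7/10) = 21/100; P(data | r = 8) = (2/10)(8/10) = 4/25.
Multiplying each by its prior: 1/6 · 9/100 = 3/200, 1/6 · 21/100 = 7/200, 1/6 · 6/25 = 1/25, 1/6 · 6/25 = 1/25, 1/6 · 21/100 = 7/200, 1/6 · 4/25 = 2/75; with total 23/120.
By Bayes' rule, P(r = 4 | data) = (1/25) / (23/120) = 24/115.

0.209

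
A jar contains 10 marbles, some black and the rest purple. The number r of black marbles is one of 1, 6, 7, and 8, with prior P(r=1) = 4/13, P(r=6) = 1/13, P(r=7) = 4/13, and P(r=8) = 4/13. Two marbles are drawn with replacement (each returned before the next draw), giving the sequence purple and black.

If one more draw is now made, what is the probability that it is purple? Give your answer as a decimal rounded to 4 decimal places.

The likelihood of the observed sequence under each hypothesis: P(data | r = 1) = (9/10)(1/10) = 9/100; P(data | r = 6) = (4/10)(6/10) = 6/25; P(data | r = 7) = (3/10)(7/10) = 21/100; P(data | r = 8) = (2/10)(8/10) = 4/25.
Multiplying each by its prior: 4/13 · 9/100 = 9/325, 1/13 · 6/25 = 6/325, 4/13 · 21/100 = 21/325, 4/13 · 4/25 = 16/325; with total 4/25.
Dividing through by the total gives posterior P(r = 1 | data) = 9/52, P(r = 6 | data) = 3/26, P(r = 7 | data) = 21/52, P(r = 8 | data) = 4/13.
The predictive probability is P(purple next | data) = (9/10)(9/52) + (2/5)(3/26) + (3/10)(21/52) + (1/5)(4/13) = 5/13.

0.3846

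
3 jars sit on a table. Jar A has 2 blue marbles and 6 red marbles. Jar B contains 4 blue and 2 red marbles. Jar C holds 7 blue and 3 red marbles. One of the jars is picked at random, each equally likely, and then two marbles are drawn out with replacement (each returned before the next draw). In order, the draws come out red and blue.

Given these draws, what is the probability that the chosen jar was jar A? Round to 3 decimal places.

0.303

For each hypothesis, P(data | H) works out to: P(data | jar A) = (6/8)(2/8) = 0.1875; P(data | jar B) = (2/6)(4/6) = 0.22222; P(data | jar C) = (3/10)(7/10) = 0.21.
The prior-weighted likelihoods are 1/3 · 0.1875 = 0.0625, 1/3 · 0.22222 = 0.074074, 1/3 · 0.21 = 0.07; these sum to 0.20657.
Therefore the posterior P(jar A | data) = (0.0625) / (0.20657) = 0.30255.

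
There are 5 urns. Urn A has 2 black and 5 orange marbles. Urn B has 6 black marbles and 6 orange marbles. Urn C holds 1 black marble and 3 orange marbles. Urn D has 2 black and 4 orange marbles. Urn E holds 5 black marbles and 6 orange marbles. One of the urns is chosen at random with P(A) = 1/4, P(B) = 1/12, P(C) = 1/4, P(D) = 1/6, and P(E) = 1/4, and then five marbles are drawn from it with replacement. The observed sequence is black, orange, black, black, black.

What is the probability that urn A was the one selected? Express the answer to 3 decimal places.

Compute the likelihood of the observed sequence for each case: P(data | urn A) = (2/7)(5/7)(2/7)(2/7)(2/7) = 0.0047599; P(data | urn B) = (6/12)(6/12)(6/12)(6/12)(6/12) = 0.03125; P(data | urn C) = (1/4)(3/4)(1/4)(1/4)(1/4) = 0.0029297; P(data | urn D) = (2/6)(4/6)(2/6)(2/6)(2/6) = 0.0082305; P(data | urn E) = (5/11)(6/11)(5/11)(5/11)(5/11) = 0.023285.
Weighting by the prior gives 1/4 · 0.0047599 = 0.00119, 1/12 · 0.03125 = 0.0026042, 1/4 · 0.0029297 = 0.00073242, 1/6 · 0.0082305 = 0.0013717, 1/4 · 0.023285 = 0.0058211; with total 0.011719.
Therefore the posterior P(urn A | data) = (0.00119) / (0.011719) = 0.10154.

0.102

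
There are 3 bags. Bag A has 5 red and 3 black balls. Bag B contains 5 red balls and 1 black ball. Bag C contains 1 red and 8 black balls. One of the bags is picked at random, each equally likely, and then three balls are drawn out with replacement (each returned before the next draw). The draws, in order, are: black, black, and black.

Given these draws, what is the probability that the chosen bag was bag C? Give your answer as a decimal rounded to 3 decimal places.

0.924

Compute the likelihood of the observed sequence for each case: P(data | bag A) = (3/8)(3/8)(3/8) = 0.052734; P(data | bag B) = (1/6)(1/6)(1/6) = 0.0046296; P(data | bag C) = (8/9)(8/9)(8/9) = 0.70233.
The prior-weighted likelihoods are 1/3 · 0.052734 = 0.017578, 1/3 · 0.0046296 = 0.0015432, 1/3 · 0.70233 = 0.23411; summing to 0.25323.
Therefore the posterior P(bag C | data) = (0.23411) / (0.25323) = 0.92449.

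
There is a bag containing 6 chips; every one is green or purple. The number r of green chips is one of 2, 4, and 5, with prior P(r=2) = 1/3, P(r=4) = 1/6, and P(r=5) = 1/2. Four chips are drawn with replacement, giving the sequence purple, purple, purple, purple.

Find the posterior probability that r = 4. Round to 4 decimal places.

0.0301

Compute the likelihood of the observed sequence for each case: P(data | r = 2) = (4/6)(4/6)(4/6)(4/6) = 0.19753; P(data | r = 4) = (2/6)(2/6)(2/6)(2/6) = 0.012346; P(data | r = 5) = (1/6)(1/6)(1/6)(1/6) = 0.0007716.
Multiplying each by its prior: 1/3 · 0.19753 = 0.065844, 1/6 · 0.012346 = 0.0020576, 1/2 · 0.0007716 = 0.0003858; summing to 0.068287.
Hence P(r = 4 | data) = (0.0020576) / (0.068287) = 0.030132.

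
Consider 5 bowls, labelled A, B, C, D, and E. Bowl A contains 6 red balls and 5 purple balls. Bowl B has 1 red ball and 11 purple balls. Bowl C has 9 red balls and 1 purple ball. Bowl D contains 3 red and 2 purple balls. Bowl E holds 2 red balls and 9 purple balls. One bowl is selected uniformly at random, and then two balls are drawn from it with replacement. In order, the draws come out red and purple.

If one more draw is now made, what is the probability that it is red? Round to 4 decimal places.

0.4902

Under each hypothesis, the probability of the observed sequence is: P(data | bowl A) = (6/11)(5/11) = 0.24793; P(data | bowl B) = (1/12)(11/12) = 0.076389; P(data | bowl C) = (9/10)(1/10) = 0.09; P(data | bowl D) = (3/5)(2/5) = 0.24; P(data | bowl E) = (2/11)(9/11) = 0.14876.
The prior-weighted likelihoods are 1/5 · 0.24793 = 0.049587, 1/5 · 0.076389 = 0.015278, 1/5 · 0.09 = 0.018, 1/5 · 0.24 = 0.048, 1/5 · 0.14876 = 0.029752; with total 0.16062.
Dividing through by the total gives posterior P(bowl A | data) = 0.30873, P(bowl B | data) = 0.09512, P(bowl C | data) = 0.11207, P(bowl D | data) = 0.29885, P(bowl E | data) = 0.18524.
Averaging over the posterior, P(red next | data) = (6/11)(0.30873) + (1/12)(0.09512) + (9/10)(0.11207) + (3/5)(0.29885) + (2/11)(0.18524) = 0.49017.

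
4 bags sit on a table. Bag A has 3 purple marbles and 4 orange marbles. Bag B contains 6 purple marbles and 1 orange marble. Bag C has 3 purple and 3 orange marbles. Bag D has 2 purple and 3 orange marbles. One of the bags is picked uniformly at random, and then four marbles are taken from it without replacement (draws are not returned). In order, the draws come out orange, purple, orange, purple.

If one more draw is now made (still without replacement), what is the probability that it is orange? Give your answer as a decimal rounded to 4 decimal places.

The likelihood of the observed sequence under each hypothesis: P(data | bag A) = (4/7)(3/6)(3/5)(2/4) = 3/35; P(data | bag B) = (1/7)(6/6)(0/5) = 0; P(data | bag C) = (3/6)(3/5)(2/4)(2/3) = 1/10; P(data | bag D) = (3/5)(2/4)(2/3)(1/2) = 1/10.
The prior-weighted likelihoods are 1/4 · 3/35 = 3/140, 1/4 · 0 = 0, 1/4 · 1/10 = 1/40, 1/4 · 1/10 = 1/40; these sum to 1/14.
Normalising, the posterior is P(bag A | data) = 3/10, P(bag B | data) = 0, P(bag C | data) = 7/20, P(bag D | data) = 7/20.
Averaging over the posterior, P(orange next | data) = (2/3)(3/10) + (1/2)(7/20) + (1)(7/20) = 29/40.

0.7250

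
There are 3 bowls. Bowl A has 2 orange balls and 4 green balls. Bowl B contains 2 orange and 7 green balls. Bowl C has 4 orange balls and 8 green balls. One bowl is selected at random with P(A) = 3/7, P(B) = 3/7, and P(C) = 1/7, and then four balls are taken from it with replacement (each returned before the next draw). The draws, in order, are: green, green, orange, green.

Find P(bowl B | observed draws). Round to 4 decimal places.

The likelihood of the observed sequence under each hypothesis: P(data | bowl A) = (4/6)(4/6)(2/6)(4/6) = 0.098765; P(data | bowl B) = (7/9)(7/9)(2/9)(7/9) = 0.10456; P(data | bowl C) = (8/12)(8/12)(4/12)(8/12) = 0.098765.
Weighting by the prior gives 3/7 · 0.098765 = 0.042328, 3/7 · 0.10456 = 0.04481, 1/7 · 0.098765 = 0.014109; with total 0.10125.
By Bayes' rule, P(bowl B | data) = (0.04481) / (0.10125) = 0.44258.

0.4426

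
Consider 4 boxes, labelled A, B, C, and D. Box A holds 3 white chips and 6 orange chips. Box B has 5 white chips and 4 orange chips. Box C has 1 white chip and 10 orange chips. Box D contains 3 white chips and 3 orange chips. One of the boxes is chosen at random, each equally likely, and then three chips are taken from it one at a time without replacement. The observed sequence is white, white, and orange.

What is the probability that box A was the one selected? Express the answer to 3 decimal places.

0.188

The likelihood of the observed sequence under each hypothesis: P(data | box A) = (3/9)(2/8)(6/7) = 0.071429; P(data | box B) = (5/9)(4/8)(4/7) = 0.15873; P(data | box C) = (1/11)(0/10) = 0; P(data | box D) = (3/6)(2/5)(3/4) = 0.15.
The prior-weighted likelihoods are 1/4 · 0.071429 = 0.017857, 1/4 · 0.15873 = 0.039683, 1/4 · 0 = 0, 1/4 · 0.15 = 0.0375; these sum to 0.09504.
By Bayes' rule, P(box A | data) = (0.017857) / (0.09504) = 0.18789.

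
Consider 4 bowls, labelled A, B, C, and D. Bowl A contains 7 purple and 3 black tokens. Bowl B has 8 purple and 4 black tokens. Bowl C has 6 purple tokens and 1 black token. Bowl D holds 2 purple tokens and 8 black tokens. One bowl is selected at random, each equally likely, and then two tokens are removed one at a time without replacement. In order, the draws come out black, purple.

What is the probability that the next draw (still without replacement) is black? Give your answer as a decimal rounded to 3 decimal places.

The likelihood of the observed sequence under each hypothesis: P(data | bowl A) = (3/10)(7/9) = 0.23333; P(data | bowl B) = (4/12)(8/11) = 0.24242; P(data | bowl C) = (1/7)(6/6) = 0.14286; P(data | bowl D) = (8/10)(2/9) = 0.17778.
Weighting by the prior gives 1/4 · 0.23333 = 0.058333, 1/4 · 0.24242 = 0.060606, 1/4 · 0.14286 = 0.035714, 1/4 · 0.17778 = 0.044444; summing to 0.1991.
Normalising, the posterior is P(bowl A | data) = 0.29299, P(bowl B | data) = 0.3044, P(bowl C | data) = 0.17938, P(bowl D | data) = 0.22323.
Averaging over the posterior, P(black next | data) = (1/4)(0.29299) + (3/10)(0.3044) + (0)(0.17938) + (7/8)(0.22323) = 0.35989.

0.360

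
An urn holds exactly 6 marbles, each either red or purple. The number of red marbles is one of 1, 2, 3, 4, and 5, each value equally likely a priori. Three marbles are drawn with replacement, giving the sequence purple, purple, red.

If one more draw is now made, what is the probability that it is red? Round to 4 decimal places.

0.4111

For each hypothesis, P(data | H) works out to: P(data | r = 1) = (5/6)(5/6)(1/6) = 25/216; P(data | r = 2) = (4/6)(4/6)(2/6) = 4/27; P(data | r = 3) = (3/6)(3/6)(3/6) = 1/8; P(data | r = 4) = (2/6)(2/6)(4/6) = 2/27; P(data | r = 5) = (1/6)(1/6)(5/6) = 5/216.
Weighting by the prior gives 1/5 · 25/216 = 5/216, 1/5 · 4/27 = 4/135, 1/5 · 1/8 = 1/40, 1/5 · 2/27 = 2/135, 1/5 · 5/216 = 1/216; summing to 7/72.
Dividing through by the total gives posterior P(r = 1 | data) = 5/21, P(r = 2 | data) = 32/105, P(r = 3 | data) = 9/35, P(r = 4 | data) = 16/105, P(r = 5 | data) = 1/21.
The predictive probability is P(red next | data) = (1/6)(5/21) + (1/3)(32/105) + (1/2)(9/35) + (2/3)(16/105) + (5/6)(1/21) = 37/90.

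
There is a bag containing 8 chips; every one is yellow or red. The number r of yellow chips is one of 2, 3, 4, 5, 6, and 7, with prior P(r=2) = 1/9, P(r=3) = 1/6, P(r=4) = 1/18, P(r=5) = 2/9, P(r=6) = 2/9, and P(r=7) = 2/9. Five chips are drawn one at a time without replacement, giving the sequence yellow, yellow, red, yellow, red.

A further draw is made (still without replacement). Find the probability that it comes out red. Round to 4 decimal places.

0.3386

For each hypothesis, P(data | H) works out to: P(data | r = 2) = (2/8)(1/7)(6/6)(0/5) = 0; P(data | r = 3) = (3/8)(2/7)(5/6)(1/5)(4/4) = 0.017857; P(data | r = 4) = (4/8)(3/7)(4/6)(2/5)(3/4) = 0.042857; P(data | r = 5) = (5/8)(4/7)(3/6)(3/5)(2/4) = 0.053571; P(data | r = 6) = (6/8)(5/7)(2/6)(4/5)(1/4) = 0.035714; P(data | r = 7) = (7/8)(6/7)(1/6)(5/5)(0/4) = 0.
Multiplying each by its prior: 1/9 · 0 = 0, 1/6 · 0.017857 = 0.0029762, 1/18 · 0.042857 = 0.002381, 2/9 · 0.053571 = 0.011905, 2/9 · 0.035714 = 0.0079365, 2/9 · 0 = 0; with total 0.025198.
Dividing through by the total gives posterior P(r = 2 | data) = 0, P(r = 3 | data) = 0.11811, P(r = 4 | data) = 0.094488, P(r = 5 | data) = 0.47244, P(r = 6 | data) = 0.31496, P(r = 7 | data) = 0.
Averaging over the posterior, P(red next | data) = (1)(0.11811) + (2/3)(0.094488) + (1/3)(0.47244) + (0)(0.31496) = 0.33858.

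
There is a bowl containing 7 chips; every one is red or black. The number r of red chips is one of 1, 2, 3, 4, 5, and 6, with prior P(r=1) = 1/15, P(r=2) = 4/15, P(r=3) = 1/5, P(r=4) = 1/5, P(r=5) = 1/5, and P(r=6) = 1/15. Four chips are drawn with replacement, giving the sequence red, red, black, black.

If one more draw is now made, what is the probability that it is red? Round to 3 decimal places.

Under each hypothesis, the probability of the observed sequence is: P(data | r = 1) = (1/7)(1/7)(6/7)(6/7) = 0.014994; P(data | r = 2) = (2/7)(2/7)(5/7)(5/7) = 0.041649; P(data | r = 3) = (3/7)(3/7)(4/7)(4/7) = 0.059975; P(data | r = 4) = (4/7)(4/7)(3/7)(3/7) = 0.059975; P(data | r = 5) = (5/7)(5/7)(2/7)(2/7) = 0.041649; P(data | r = 6) = (6/7)(6/7)(1/7)(1/7) = 0.014994.
Multiplying each by its prior: 1/15 · 0.014994 = 0.00099958, 4/15 · 0.041649 = 0.011106, 1/5 · 0.059975 = 0.011995, 1/5 · 0.059975 = 0.011995, 1/5 · 0.041649 = 0.0083299, 1/15 · 0.014994 = 0.00099958; summing to 0.045426.
Normalising, the posterior is P(r = 1 | data) = 0.022005, P(r = 2 | data) = 0.2445, P(r = 3 | data) = 0.26406, P(r = 4 | data) = 0.26406, P(r = 5 | data) = 0.18337, P(r = 6 | data) = 0.022005.
The predictive probability is P(red next | data) = (1/7)(0.022005) + (2/7)(0.2445) + (3/7)(0.26406) + (4/7)(0.26406) + (5/7)(0.18337) + (6/7)(0.022005) = 0.4869.

0.487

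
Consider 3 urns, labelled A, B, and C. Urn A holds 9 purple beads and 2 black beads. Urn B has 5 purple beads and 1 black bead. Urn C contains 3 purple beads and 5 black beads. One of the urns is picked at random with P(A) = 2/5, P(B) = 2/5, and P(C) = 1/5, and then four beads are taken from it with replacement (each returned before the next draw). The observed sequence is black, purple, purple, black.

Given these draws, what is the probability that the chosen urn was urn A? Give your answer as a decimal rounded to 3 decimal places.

0.321

For each hypothesis, P(data | H) works out to: P(data | urn A) = (2/11)(9/11)(9/11)(2/11) = 0.02213; P(data | urn B) = (1/6)(5/6)(5/6)(1/6) = 0.01929; P(data | urn C) = (5/8)(3/8)(3/8)(5/8) = 0.054932.
The prior-weighted likelihoods are 2/5 · 0.02213 = 0.0088519, 2/5 · 0.01929 = 0.007716, 1/5 · 0.054932 = 0.010986; summing to 0.027554.
Hence P(urn A | data) = (0.0088519) / (0.027554) = 0.32125.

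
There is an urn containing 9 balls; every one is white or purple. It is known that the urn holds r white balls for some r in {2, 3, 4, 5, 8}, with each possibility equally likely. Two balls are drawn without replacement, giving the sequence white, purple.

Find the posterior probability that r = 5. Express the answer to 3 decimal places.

0.250

The likelihood of the observed sequence under each hypothesis: P(data | r = 2) = (2/9)(7/8) = 7/36; P(data | r = 3) = (3/9)(6/8) = 1/4; P(data | r = 4) = (4/9)(5/8) = 5/18; P(data | r = 5) = (5/9)(4/8) = 5/18; P(data | r = 8) = (8/9)(1/8) = 1/9.
The prior-weighted likelihoods are 1/5 · 7/36 = 7/180, 1/5 · 1/4 = 1/20, 1/5 · 5/18 = 1/18, 1/5 · 5/18 = 1/18, 1/5 · 1/9 = 1/45; with total 2/9.
So P(r = 5 | data) = (1/18) / (2/9) = 1/4.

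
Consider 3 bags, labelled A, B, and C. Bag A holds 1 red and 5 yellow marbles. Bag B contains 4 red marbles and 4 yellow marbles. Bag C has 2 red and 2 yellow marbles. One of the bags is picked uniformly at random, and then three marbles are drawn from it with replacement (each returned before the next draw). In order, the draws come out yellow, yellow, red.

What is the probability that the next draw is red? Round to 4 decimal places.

0.3945

Under each hypothesis, the probability of the observed sequence is: P(data | bag A) = (5/6)(5/6)(1/6) = 25/216; P(data | bag B) = (4/8)(4/8)(4/8) = 1/8; P(data | bag C) = (2/4)(2/4)(2/4) = 1/8.
The prior-weighted likelihoods are 1/3 · 25/216 = 25/648, 1/3 · 1/8 = 1/24, 1/3 · 1/8 = 1/24; summing to 79/648.
Dividing through by the total gives posterior P(bag A | data) = 25/79, P(bag B | data) = 27/79, P(bag C | data) = 27/79.
Averaging over the posterior, P(red next | data) = (1/6)(25/79) + (1/2)(27/79) + (1/2)(27/79) = 187/474.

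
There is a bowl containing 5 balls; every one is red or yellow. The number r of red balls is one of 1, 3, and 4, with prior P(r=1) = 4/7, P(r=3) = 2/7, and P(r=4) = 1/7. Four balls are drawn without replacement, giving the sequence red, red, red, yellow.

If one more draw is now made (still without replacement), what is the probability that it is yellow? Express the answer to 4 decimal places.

0.5000

Under each hypothesis, the probability of the observed sequence is: P(data | r = 1) = (1/5)(0/4) = 0; P(data | r = 3) = (3/5)(2/4)(1/3)(2/2) = 1/10; P(data | r = 4) = (4/5)(3/4)(2/3)(1/2) = 1/5.
The prior-weighted likelihoods are 4/7 · 0 = 0, 2/7 · 1/10 = 1/35, 1/7 · 1/5 = 1/35; with total 2/35.
Normalising, the posterior is P(r = 1 | data) = 0, P(r = 3 | data) = 1/2, P(r = 4 | data) = 1/2.
Averaging over the posterior, P(yellow next | data) = (1)(1/2) + (0)(1/2) = 1/2.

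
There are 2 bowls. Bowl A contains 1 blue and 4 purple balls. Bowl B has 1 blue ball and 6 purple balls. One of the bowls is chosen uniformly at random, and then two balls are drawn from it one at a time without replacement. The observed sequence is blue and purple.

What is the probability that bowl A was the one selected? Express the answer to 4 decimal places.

0.5833

Under each hypothesis, the probability of the observed sequence is: P(data | bowl A) = (1/5)(4/4) = 1/5; P(data | bowl B) = (1/7)(6/6) = 1/7.
The prior-weighted likelihoods are 1/2 · 1/5 = 1/10, 1/2 · 1/7 = 1/14; with total 6/35.
So P(bowl A | data) = (1/10) / (6/35) = 7/12.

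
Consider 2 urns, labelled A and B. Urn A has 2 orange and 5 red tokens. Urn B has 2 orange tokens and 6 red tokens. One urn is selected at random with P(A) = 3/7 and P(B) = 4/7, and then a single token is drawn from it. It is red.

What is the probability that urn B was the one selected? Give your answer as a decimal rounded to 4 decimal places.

0.5833

The likelihood of this draw under each hypothesis: P(data | urn A) = (5/7) = 5/7; P(data | urn B) = (6/8) = 3/4.
Weighting by the prior gives 3/7 · 5/7 = 15/49, 4/7 · 3/4 = 3/7; with total 36/49.
Therefore the posterior P(urn B | data) = (3/7) / (36/49) = 7/12.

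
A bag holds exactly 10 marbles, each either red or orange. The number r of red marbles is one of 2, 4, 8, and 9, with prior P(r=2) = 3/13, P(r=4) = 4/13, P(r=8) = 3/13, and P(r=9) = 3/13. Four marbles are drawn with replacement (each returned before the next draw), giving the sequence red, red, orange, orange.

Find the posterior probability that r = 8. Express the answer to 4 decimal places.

For each hypothesis, P(data | H) works out to: P(data | r = 2) = (2/10)(2/10)(8/10)(8/10) = 0.0256; P(data | r = 4) = (4/10)(4/10)(6/10)(6/10) = 0.0576; P(data | r = 8) = (8/10)(8/10)(2/10)(2/10) = 0.0256; P(data | r = 9) = (9/10)(9/10)(1/10)(1/10) = 0.0081.
Multiplying each by its prior: 3/13 · 0.0256 = 0.0059077, 4/13 · 0.0576 = 0.017723, 3/13 · 0.0256 = 0.0059077, 3/13 · 0.0081 = 0.0018692; these sum to 0.031408.
By Bayes' rule, P(r = 8 | data) = (0.0059077) / (0.031408) = 0.1881.

0.1881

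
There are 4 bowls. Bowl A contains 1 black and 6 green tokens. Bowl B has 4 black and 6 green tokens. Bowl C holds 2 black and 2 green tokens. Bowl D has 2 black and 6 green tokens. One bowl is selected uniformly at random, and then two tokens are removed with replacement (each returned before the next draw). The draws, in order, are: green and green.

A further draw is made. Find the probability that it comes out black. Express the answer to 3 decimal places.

Compute the likelihood of the observed sequence for each case: P(data | bowl A) = (6/7)(6/7) = 0.73469; P(data | bowl B) = (6/10)(6/10) = 0.36; P(data | bowl C) = (2/4)(2/4) = 0.25; P(data | bowl D) = (6/8)(6/8) = 0.5625.
The prior-weighted likelihoods are 1/4 · 0.73469 = 0.18367, 1/4 · 0.36 = 0.09, 1/4 · 0.25 = 0.0625, 1/4 · 0.5625 = 0.14062; with total 0.4768.
The posterior is then P(bowl A | data) = 0.38522, P(bowl B | data) = 0.18876, P(bowl C | data) = 0.13108, P(bowl D | data) = 0.29494.
Averaging over the posterior, P(black next | data) = (1/7)(0.38522) + (2/5)(0.18876) + (1/2)(0.13108) + (1/4)(0.29494) = 0.26981.

0.270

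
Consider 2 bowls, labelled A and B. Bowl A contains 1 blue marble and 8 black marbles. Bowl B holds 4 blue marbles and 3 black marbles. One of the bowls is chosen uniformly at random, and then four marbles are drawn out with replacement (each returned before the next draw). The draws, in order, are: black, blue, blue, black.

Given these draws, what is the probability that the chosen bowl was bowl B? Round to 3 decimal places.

0.860

Compute the likelihood of the observed sequence for each case: P(data | bowl A) = (8/9)(1/9)(1/9)(8/9) = 0.0097546; P(data | bowl B) = (3/7)(4/7)(4/7)(3/7) = 0.059975.
The prior-weighted likelihoods are 1/2 · 0.0097546 = 0.0048773, 1/2 · 0.059975 = 0.029988; summing to 0.034865.
By Bayes' rule, P(bowl B | data) = (0.029988) / (0.034865) = 0.86011.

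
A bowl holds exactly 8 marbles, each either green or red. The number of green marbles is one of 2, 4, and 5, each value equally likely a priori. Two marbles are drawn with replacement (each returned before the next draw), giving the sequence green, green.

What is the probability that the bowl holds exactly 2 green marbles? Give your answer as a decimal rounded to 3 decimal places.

0.089

Under each hypothesis, the probability of the observed sequence is: P(data | r = 2) = (2/8)(2/8) = 1/16; P(data | r = 4) = (4/8)(4/8) = 1/4; P(data | r = 5) = (5/8)(5/8) = 25/64.
The prior-weighted likelihoods are 1/3 · 1/16 = 1/48, 1/3 · 1/4 = 1/12, 1/3 · 25/64 = 25/192; these sum to 15/64.
Therefore the posterior P(r = 2 | data) = (1/48) / (15/64) = 4/45.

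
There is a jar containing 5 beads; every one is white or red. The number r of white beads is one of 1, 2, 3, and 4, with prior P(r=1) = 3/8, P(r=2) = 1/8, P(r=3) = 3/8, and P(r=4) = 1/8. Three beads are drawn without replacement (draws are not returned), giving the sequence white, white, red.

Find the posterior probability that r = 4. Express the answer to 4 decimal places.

Compute the likelihood of the observed sequence for each case: P(data | r = 1) = (1/5)(0/4) = 0; P(data | r = 2) = (2/5)(1/4)(3/3) = 1/10; P(data | r = 3) = (3/5)(2/4)(2/3) = 1/5; P(data | r = 4) = (4/5)(3/4)(1/3) = 1/5.
The prior-weighted likelihoods are 3/8 · 0 = 0, 1/8 · 1/10 = 1/80, 3/8 · 1/5 = 3/40, 1/8 · 1/5 = 1/40; with total 9/80.
Therefore the posterior P(r = 4 | data) = (1/40) / (9/80) = 2/9.

0.2222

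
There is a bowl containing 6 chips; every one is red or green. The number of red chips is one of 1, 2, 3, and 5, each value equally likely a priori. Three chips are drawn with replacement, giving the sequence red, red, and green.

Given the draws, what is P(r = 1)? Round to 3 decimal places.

Compute the likelihood of the observed sequence for each case: P(data | r = 1) = (1/6)(1/6)(5/6) = 5/216; P(data | r = 2) = (2/6)(2/6)(4/6) = 2/27; P(data | r = 3) = (3/6)(3/6)(3/6) = 1/8; P(data | r = 5) = (5/6)(5/6)(1/6) = 25/216.
Multiplying each by its prior: 1/4 · 5/216 = 5/864, 1/4 · 2/27 = 1/54, 1/4 · 1/8 = 1/32, 1/4 · 25/216 = 25/864; summing to 73/864.
By Bayes' rule, P(r = 1 | data) = (5/864) / (73/864) = 5/73.

0.068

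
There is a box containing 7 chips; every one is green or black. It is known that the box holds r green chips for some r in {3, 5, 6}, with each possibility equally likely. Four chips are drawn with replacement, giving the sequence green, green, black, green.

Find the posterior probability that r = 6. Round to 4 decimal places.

0.3763

Compute the likelihood of the observed sequence for each case: P(data | r = 3) = (3/7)(3/7)(4/7)(3/7) = 0.044981; P(data | r = 5) = (5/7)(5/7)(2/7)(5/7) = 0.10412; P(data | r = 6) = (6/7)(6/7)(1/7)(6/7) = 0.089963.
Weighting by the prior gives 1/3 · 0.044981 = 0.014994, 1/3 · 0.10412 = 0.034708, 1/3 · 0.089963 = 0.029988; summing to 0.079689.
Therefore the posterior P(r = 6 | data) = (0.029988) / (0.079689) = 0.37631.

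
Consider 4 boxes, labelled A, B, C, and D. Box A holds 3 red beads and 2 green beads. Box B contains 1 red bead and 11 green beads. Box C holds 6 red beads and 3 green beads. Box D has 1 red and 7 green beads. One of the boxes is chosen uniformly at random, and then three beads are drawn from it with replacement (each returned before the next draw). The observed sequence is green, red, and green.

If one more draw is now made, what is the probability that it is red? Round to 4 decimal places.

Under each hypothesis, the probability of the observed sequence is: P(data | box A) = (2/5)(3/5)(2/5) = 0.096; P(data | box B) = (11/12)(1/12)(11/12) = 0.070023; P(data | box C) = (3/9)(6/9)(3/9) = 0.074074; P(data | box D) = (7/8)(1/8)(7/8) = 0.095703.
The prior-weighted likelihoods are 1/4 · 0.096 = 0.024, 1/4 · 0.070023 = 0.017506, 1/4 · 0.074074 = 0.018519, 1/4 · 0.095703 = 0.023926; summing to 0.08395.
Normalising, the posterior is P(box A | data) = 0.28588, P(box B | data) = 0.20853, P(box C | data) = 0.22059, P(box D | data) = 0.285.
The predictive probability is P(red next | data) = (3/5)(0.28588) + (1/12)(0.20853) + (2/3)(0.22059) + (1/8)(0.285) = 0.37159.

0.3716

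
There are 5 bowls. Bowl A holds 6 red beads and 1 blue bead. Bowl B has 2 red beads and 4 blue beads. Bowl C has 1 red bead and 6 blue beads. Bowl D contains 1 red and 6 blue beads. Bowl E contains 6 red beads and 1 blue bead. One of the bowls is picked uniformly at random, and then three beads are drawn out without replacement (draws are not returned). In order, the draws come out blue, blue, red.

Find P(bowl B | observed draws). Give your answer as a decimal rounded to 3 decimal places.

For each hypothesis, P(data | H) works out to: P(data | bowl A) = (1/7)(0/6) = 0; P(data | bowl B) = (4/6)(3/5)(2/4) = 1/5; P(data | bowl C) = (6/7)(5/6)(1/5) = 1/7; P(data | bowl D) = (6/7)(5/6)(1/5) = 1/7; P(data | bowl E) = (1/7)(0/6) = 0.
The prior-weighted likelihoods are 1/5 · 0 = 0, 1/5 · 1/5 = 1/25, 1/5 · 1/7 = 1/35, 1/5 · 1/7 = 1/35, 1/5 · 0 = 0; these sum to 17/175.
So P(bowl B | data) = (1/25) / (17/175) = 7/17.

0.412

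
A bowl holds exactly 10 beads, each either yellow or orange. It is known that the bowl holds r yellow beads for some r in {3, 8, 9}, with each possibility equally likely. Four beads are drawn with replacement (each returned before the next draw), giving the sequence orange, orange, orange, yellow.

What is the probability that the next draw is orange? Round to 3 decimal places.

The likelihood of the observed sequence under each hypothesis: P(data | r = 3) = (7/10)(7/10)(7/10)(3/10) = 0.1029; P(data | r = 8) = (2/10)(2/10)(2/10)(8/10) = 0.0064; P(data | r = 9) = (1/10)(1/10)(1/10)(9/10) = 0.0009.
Multiplying each by its prior: 1/3 · 0.1029 = 0.0343, 1/3 · 0.0064 = 0.0021333, 1/3 · 0.0009 = 0.0003; summing to 0.036733.
Dividing through by the total gives posterior P(r = 3 | data) = 0.93376, P(r = 8 | data) = 0.058076, P(r = 9 | data) = 0.008167.
The predictive probability is P(orange next | data) = (7/10)(0.93376) + (1/5)(0.058076) + (1/10)(0.008167) = 0.66606.

0.666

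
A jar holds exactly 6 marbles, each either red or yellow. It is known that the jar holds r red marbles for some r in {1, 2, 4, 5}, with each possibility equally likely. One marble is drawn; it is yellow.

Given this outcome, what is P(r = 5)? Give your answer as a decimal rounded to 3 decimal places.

0.083

For each hypothesis, P(data | H) works out to: P(data | r = 1) = (5/6) = 5/6; P(data | r = 2) = (4/6) = 2/3; P(data | r = 4) = (2/6) = 1/3; P(data | r = 5) = (1/6) = 1/6.
The prior-weighted likelihoods are 1/4 · 5/6 = 5/24, 1/4 · 2/3 = 1/6, 1/4 · 1/3 = 1/12, 1/4 · 1/6 = 1/24; summing to 1/2.
Hence P(r = 5 | data) = (1/24) / (1/2) = 1/12.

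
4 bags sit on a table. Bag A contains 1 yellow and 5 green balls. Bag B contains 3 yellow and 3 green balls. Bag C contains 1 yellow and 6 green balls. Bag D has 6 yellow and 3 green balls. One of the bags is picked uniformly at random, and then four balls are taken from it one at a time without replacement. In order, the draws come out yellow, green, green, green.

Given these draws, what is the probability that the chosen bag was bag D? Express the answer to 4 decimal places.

0.0321

Under each hypothesis, the probability of the observed sequence is: P(data | bag A) = (1/6)(5/5)(4/4)(3/3) = 1/6; P(data | bag B) = (3/6)(3/5)(2/4)(1/3) = 1/20; P(data | bag C) = (1/7)(6/6)(5/5)(4/4) = 1/7; P(data | bag D) = (6/9)(3/8)(2/7)(1/6) = 1/84.
The prior-weighted likelihoods are 1/4 · 1/6 = 1/24, 1/4 · 1/20 = 1/80, 1/4 · 1/7 = 1/28, 1/4 · 1/84 = 1/336; summing to 13/140.
Hence P(bag D | data) = (1/336) / (13/140) = 5/156.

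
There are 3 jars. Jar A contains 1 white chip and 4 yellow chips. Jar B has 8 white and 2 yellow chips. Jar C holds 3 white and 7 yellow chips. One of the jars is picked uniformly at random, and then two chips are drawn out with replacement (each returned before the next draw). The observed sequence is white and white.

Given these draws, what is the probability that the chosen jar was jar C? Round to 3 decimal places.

The likelihood of the observed sequence under each hypothesis: P(data | jar A) = (1/5)(1/5) = 1/25; P(data | jar B) = (8/10)(8/10) = 16/25; P(data | jar C) = (3/10)(3/10) = 9/100.
Weighting by the prior gives 1/3 · 1/25 = 1/75, 1/3 · 16/25 = 16/75, 1/3 · 9/100 = 3/100; with total 77/300.
By Bayes' rule, P(jar C | data) = (3/100) / (77/300) = 9/77.

0.117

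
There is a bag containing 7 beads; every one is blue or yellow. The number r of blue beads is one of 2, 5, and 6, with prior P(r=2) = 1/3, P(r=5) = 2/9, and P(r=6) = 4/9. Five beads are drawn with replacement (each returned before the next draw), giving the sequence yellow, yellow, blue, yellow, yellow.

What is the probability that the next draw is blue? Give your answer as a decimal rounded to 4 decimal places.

0.3066

Under each hypothesis, the probability of the observed sequence is: P(data | r = 2) = (5/7)(5/7)(2/7)(5/7)(5/7) = 0.074374; P(data | r = 5) = (2/7)(2/7)(5/7)(2/7)(2/7) = 0.0047599; P(data | r = 6) = (1/7)(1/7)(6/7)(1/7)(1/7) = 0.00035699.
Weighting by the prior gives 1/3 · 0.074374 = 0.024791, 2/9 · 0.0047599 = 0.0010578, 4/9 · 0.00035699 = 0.00015866; with total 0.026008.
The posterior is then P(r = 2 | data) = 0.95323, P(r = 5 | data) = 0.040671, P(r = 6 | data) = 0.0061007.
The predictive probability is P(blue next | data) = (2/7)(0.95323) + (5/7)(0.040671) + (6/7)(0.0061007) = 0.30663.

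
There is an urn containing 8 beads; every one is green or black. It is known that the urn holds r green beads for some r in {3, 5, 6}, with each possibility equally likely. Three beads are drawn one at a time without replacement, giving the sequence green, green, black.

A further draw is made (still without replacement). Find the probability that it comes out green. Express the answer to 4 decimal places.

Compute the likelihood of the observed sequence for each case: P(data | r = 3) = (3/8)(2/7)(5/6) = 5/56; P(data | r = 5) = (5/8)(4/7)(3/6) = 5/28; P(data | r = 6) = (6/8)(5/7)(2/6) = 5/28.
Multiplying each by its prior: 1/3 · 5/56 = 5/168, 1/3 · 5/28 = 5/84, 1/3 · 5/28 = 5/84; summing to 25/168.
Dividing through by the total gives posterior P(r = 3 | data) = 1/5, P(r = 5 | data) = 2/5, P(r = 6 | data) = 2/5.
The predictive probability is P(green next | data) = (1/5)(1/5) + (3/5)(2/5) + (4/5)(2/5) = 3/5.

0.6000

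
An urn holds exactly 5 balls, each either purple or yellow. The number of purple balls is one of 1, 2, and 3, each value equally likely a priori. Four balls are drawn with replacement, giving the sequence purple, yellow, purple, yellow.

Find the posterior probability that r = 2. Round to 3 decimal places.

Compute the likelihood of the observed sequence for each case: P(data | r = 1) = (1/5)(4/5)(1/5)(4/5) = 0.0256; P(data | r = 2) = (2/5)(3/5)(2/5)(3/5) = 0.0576; P(data | r = 3) = (3/5)(2/5)(3/5)(2/5) = 0.0576.
The prior-weighted likelihoods are 1/3 · 0.0256 = 0.0085333, 1/3 · 0.0576 = 0.0192, 1/3 · 0.0576 = 0.0192; with total 0.046933.
By Bayes' rule, P(r = 2 | data) = (0.0192) / (0.046933) = 0.40909.

0.409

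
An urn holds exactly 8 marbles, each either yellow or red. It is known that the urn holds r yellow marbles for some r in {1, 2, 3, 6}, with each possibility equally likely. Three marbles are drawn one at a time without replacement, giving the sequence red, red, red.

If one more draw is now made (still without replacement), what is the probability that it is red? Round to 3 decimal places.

0.677

Compute the likelihood of the observed sequence for each case: P(data | r = 1) = (7/8)(6/7)(5/6) = 5/8; P(data | r = 2) = (6/8)(5/7)(4/6) = 5/14; P(data | r = 3) = (5/8)(4/7)(3/6) = 5/28; P(data | r = 6) = (2/8)(1/7)(0/6) = 0.
Multiplying each by its prior: 1/4 · 5/8 = 5/32, 1/4 · 5/14 = 5/56, 1/4 · 5/28 = 5/112, 1/4 · 0 = 0; with total 65/224.
The posterior is then P(r = 1 | data) = 7/13, P(r = 2 | data) = 4/13, P(r = 3 | data) = 2/13, P(r = 6 | data) = 0.
Averaging over the posterior, P(red next | data) = (4/5)(7/13) + (3/5)(4/13) + (2/5)(2/13) = 44/65.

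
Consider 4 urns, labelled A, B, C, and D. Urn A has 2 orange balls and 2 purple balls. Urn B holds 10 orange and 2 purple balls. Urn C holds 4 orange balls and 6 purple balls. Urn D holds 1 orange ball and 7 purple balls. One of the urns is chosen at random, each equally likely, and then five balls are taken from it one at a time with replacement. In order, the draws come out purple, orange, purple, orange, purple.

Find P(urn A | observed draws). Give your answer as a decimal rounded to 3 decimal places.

0.393

Under each hypothesis, the probability of the observed sequence is: P(data | urn A) = (2/4)(2/4)(2/4)(2/4)(2/4) = 0.03125; P(data | urn B) = (2/12)(10/12)(2/12)(10/12)(2/12) = 0.003215; P(data | urn C) = (6/10)(4/10)(6/10)(4/10)(6/10) = 0.03456; P(data | urn D) = (7/8)(1/8)(7/8)(1/8)(7/8) = 0.010468.
The prior-weighted likelihoods are 1/4 · 0.03125 = 0.0078125, 1/4 · 0.003215 = 0.00080376, 1/4 · 0.03456 = 0.00864, 1/4 · 0.010468 = 0.0026169; with total 0.019873.
So P(urn A | data) = (0.0078125) / (0.019873) = 0.39312.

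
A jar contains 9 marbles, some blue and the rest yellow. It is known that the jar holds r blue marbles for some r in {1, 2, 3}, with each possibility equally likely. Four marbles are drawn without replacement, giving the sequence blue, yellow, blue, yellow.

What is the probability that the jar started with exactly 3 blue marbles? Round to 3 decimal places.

For each hypothesis, P(data | H) works out to: P(data | r = 1) = (1/9)(8/8)(0/7) = 0; P(data | r = 2) = (2/9)(7/8)(1/7)(6/6) = 1/36; P(data | r = 3) = (3/9)(6/8)(2/7)(5/6) = 5/84.
Multiplying each by its prior: 1/3 · 0 = 0, 1/3 · 1/36 = 1/108, 1/3 · 5/84 = 5/252; these sum to 11/378.
So P(r = 3 | data) = (5/252) / (11/378) = 15/22.

0.682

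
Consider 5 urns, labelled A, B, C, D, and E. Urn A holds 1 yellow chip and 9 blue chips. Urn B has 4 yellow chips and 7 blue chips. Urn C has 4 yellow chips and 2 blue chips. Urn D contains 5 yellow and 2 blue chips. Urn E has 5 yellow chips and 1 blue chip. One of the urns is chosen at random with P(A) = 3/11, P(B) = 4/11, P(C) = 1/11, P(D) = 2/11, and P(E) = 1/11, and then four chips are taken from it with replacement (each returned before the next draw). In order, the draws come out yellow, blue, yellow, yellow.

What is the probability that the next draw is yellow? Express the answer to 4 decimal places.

0.6428

Under each hypothesis, the probability of the observed sequence is: P(data | urn A) = (1/10)(9/10)(1/10)(1/10) = 0.0009; P(data | urn B) = (4/11)(7/11)(4/11)(4/11) = 0.030599; P(data | urn C) = (4/6)(2/6)(4/6)(4/6) = 0.098765; P(data | urn D) = (5/7)(2/7)(5/7)(5/7) = 0.10412; P(data | urn E) = (5/6)(1/6)(5/6)(5/6) = 0.096451.
Multiplying each by its prior: 3/11 · 0.0009 = 0.00024545, 4/11 · 0.030599 = 0.011127, 1/11 · 0.098765 = 0.0089787, 2/11 · 0.10412 = 0.018932, 1/11 · 0.096451 = 0.0087682; with total 0.048051.
Normalising, the posterior is P(urn A | data) = 0.0051082, P(urn B | data) = 0.23157, P(urn C | data) = 0.18686, P(urn D | data) = 0.39399, P(urn E | data) = 0.18248.
The predictive probability is P(yellow next | data) = (1/10)(0.0051082) + (4/11)(0.23157) + (2/3)(0.18686) + (5/7)(0.39399) + (5/6)(0.18248) = 0.64278.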